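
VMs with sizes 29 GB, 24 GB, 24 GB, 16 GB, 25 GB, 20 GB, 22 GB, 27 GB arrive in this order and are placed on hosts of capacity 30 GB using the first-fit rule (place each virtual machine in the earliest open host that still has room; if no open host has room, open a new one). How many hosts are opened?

  29 → host 1 (new)  [load 29/30]
  24 → host 2 (new)  [load 24/30]
  24 → host 3 (new)  [load 24/30]
  16 → host 4 (new)  [load 16/30]
  25 → host 5 (new)  [load 25/30]
  20 → host 6 (new)  [load 20/30]
  22 → host 7 (new)  [load 22/30]
  27 → host 8 (new)  [load 27/30]
8 hosts opened.

8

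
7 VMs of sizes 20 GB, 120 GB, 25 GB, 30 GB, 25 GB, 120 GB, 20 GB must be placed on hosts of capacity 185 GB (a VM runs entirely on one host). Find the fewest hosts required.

2

Total = 120 + 120 + 30 + 25 + 25 + 20 + 20 = 360 GB.
Lower bound: ⌈360/185⌉ = 2 hosts.
A packing using 2 hosts:
  host 1: 120 + 30 + 25 = 175
  host 2: 120 + 25 + 20 + 20 = 185
This matches the lower bound, so 2 is optimal.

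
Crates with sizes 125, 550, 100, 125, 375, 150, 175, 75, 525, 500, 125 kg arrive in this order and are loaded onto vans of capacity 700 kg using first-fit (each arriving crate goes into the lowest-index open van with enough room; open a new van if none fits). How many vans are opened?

5

  125 → van 1 (new)  [load 125/700]
  550 → van 1  [load 675/700]
  100 → van 2 (new)  [load 100/700]
  125 → van 2  [load 225/700]
  375 → van 2  [load 600/700]
  150 → van 3 (new)  [load 150/700]
  175 → van 3  [load 325/700]
  75 → van 2  [load 675/700]
  525 → van 4 (new)  [load 525/700]
  500 → van 5 (new)  [load 500/700]
  125 → van 3  [load 450/700]
5 vans opened.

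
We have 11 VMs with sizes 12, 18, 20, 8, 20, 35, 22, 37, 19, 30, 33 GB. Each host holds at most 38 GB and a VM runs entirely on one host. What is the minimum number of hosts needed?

8

Total = 37 + 35 + 33 + 30 + 22 + 20 + 20 + 19 + 18 + 12 + 8 = 254 GB.
Lower bound: ⌈254/38⌉ = 7 hosts.
A packing using 8 hosts:
  host 1: 37 = 37
  host 2: 35 = 35
  host 3: 33 = 33
  host 4: 30 + 8 = 38
  host 5: 22 + 12 = 34
  host 6: 20 + 18 = 38
  host 7: 20 = 20
  host 8: 19 = 19
No arrangement into 7 hosts stays within capacity, so 8 is optimal.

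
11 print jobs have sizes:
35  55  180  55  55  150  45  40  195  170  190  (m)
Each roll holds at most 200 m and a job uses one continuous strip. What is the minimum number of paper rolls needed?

Total = 195 + 190 + 180 + 170 + 150 + 55 + 55 + 55 + 45 + 40 + 35 = 1170 m.
Lower bound: ⌈1170/200⌉ = 6 paper rolls.
A packing using 7 paper rolls:
  roll 1: 195 = 195
  roll 2: 190 = 190
  roll 3: 180 = 180
  roll 4: 170 = 170
  roll 5: 150 + 45 = 195
  roll 6: 55 + 55 + 55 + 35 = 200
  roll 7: 40 = 40
No arrangement into 6 paper rolls stays within capacity, so 7 is optimal.

7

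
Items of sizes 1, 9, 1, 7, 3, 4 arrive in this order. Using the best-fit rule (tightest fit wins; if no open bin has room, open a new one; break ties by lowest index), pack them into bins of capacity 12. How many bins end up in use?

3

  1 → bin 1 (new)  [load 1/12]
  9 → bin 1  [load 10/12]
  1 → bin 1  [load 11/12]
  7 → bin 2 (new)  [load 7/12]
  3 → bin 2  [load 10/12]
  4 → bin 3 (new)  [load 4/12]
3 bins opened.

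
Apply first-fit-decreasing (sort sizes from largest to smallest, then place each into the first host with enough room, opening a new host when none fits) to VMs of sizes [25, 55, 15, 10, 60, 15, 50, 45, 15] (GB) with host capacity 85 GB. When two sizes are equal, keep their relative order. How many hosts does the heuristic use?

4

Sorted descending: 60, 55, 50, 45, 25, 15, 15, 15, 10.
  60 → host 1 (new)  [load 60/85]
  55 → host 2 (new)  [load 55/85]
  50 → host 3 (new)  [load 50/85]
  45 → host 4 (new)  [load 45/85]
  25 → host 1  [load 85/85]
  15 → host 2  [load 70/85]
  15 → host 2  [load 85/85]
  15 → host 3  [load 65/85]
  10 → host 3  [load 75/85]
4 hosts opened.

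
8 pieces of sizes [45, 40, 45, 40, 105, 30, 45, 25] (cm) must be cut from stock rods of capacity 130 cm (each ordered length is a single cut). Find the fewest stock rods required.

Total = 105 + 45 + 45 + 45 + 40 + 40 + 30 + 25 = 375 cm.
Lower bound: ⌈375/130⌉ = 3 stock rods.
A packing using 3 stock rods:
  stock rod 1: 105 + 25 = 130
  stock rod 2: 45 + 45 + 40 = 130
  stock rod 3: 45 + 40 + 30 = 115
This matches the lower bound, so 3 is optimal.

3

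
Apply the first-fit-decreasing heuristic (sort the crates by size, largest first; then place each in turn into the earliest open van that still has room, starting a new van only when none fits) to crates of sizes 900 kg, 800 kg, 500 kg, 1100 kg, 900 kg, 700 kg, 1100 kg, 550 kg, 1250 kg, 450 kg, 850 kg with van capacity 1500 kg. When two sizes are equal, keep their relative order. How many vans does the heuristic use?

Sorted descending: 1250, 1100, 1100, 900, 900, 850, 800, 700, 550, 500, 450.
  1250 → van 1 (new)  [load 1250/1500]
  1100 → van 2 (new)  [load 1100/1500]
  1100 → van 3 (new)  [load 1100/1500]
  900 → van 4 (new)  [load 900/1500]
  900 → van 5 (new)  [load 900/1500]
  850 → van 6 (new)  [load 850/1500]
  800 → van 7 (new)  [load 800/1500]
  700 → van 7  [load 1500/1500]
  550 → van 4  [load 1450/1500]
  500 → van 5  [load 1400/1500]
  450 → van 6  [load 1300/1500]
7 vans opened.

7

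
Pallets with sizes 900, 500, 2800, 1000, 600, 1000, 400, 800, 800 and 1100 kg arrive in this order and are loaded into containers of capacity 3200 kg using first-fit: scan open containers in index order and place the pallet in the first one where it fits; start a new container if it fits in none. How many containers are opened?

  900 → container 1 (new)  [load 900/3200]
  500 → container 1  [load 1400/3200]
  2800 → container 2 (new)  [load 2800/3200]
  1000 → container 1  [load 2400/3200]
  600 → container 1  [load 3000/3200]
  1000 → container 3 (new)  [load 1000/3200]
  400 → container 2  [load 3200/3200]
  800 → container 3  [load 1800/3200]
  800 → container 3  [load 2600/3200]
  1100 → container 4 (new)  [load 1100/3200]
4 containers opened.

4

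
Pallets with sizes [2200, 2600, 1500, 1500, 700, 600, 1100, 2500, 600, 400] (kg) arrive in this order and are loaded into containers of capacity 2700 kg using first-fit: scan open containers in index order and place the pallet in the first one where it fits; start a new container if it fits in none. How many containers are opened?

  2200 → container 1 (new)  [load 2200/2700]
  2600 → container 2 (new)  [load 2600/2700]
  1500 → container 3 (new)  [load 1500/2700]
  1500 → container 4 (new)  [load 1500/2700]
  700 → container 3  [load 2200/2700]
  600 → container 4  [load 2100/2700]
  1100 → container 5 (new)  [load 1100/2700]
  2500 → container 6 (new)  [load 2500/2700]
  600 → container 4  [load 2700/2700]
  400 → container 1  [load 2600/2700]
6 containers opened.

6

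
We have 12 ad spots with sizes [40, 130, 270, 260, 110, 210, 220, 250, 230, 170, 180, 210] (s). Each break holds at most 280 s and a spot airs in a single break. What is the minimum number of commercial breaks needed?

Total = 270 + 260 + 250 + 230 + 220 + 210 + 210 + 180 + 170 + 130 + 110 + 40 = 2280 s.
Lower bound: ⌈2280/280⌉ = 9 commercial breaks.
A packing using 10 commercial breaks:
  break 1: 270 = 270
  break 2: 260 = 260
  break 3: 250 = 250
  break 4: 230 + 40 = 270
  break 5: 220 = 220
  break 6: 210 = 210
  break 7: 210 = 210
  break 8: 180 = 180
  break 9: 170 + 110 = 280
  break 10: 130 = 130
No arrangement into 9 commercial breaks stays within capacity, so 10 is optimal.

10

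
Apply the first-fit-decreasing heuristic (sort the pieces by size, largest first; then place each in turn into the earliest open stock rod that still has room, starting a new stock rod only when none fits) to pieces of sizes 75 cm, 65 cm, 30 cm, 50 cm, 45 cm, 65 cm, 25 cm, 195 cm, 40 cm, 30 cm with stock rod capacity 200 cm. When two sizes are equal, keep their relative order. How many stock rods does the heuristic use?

Sorted descending: 195, 75, 65, 65, 50, 45, 40, 30, 30, 25.
  195 → stock rod 1 (new)  [load 195/200]
  75 → stock rod 2 (new)  [load 75/200]
  65 → stock rod 2  [load 140/200]
  65 → stock rod 3 (new)  [load 65/200]
  50 → stock rod 2  [load 190/200]
  45 → stock rod 3  [load 110/200]
  40 → stock rod 3  [load 150/200]
  30 → stock rod 3  [load 180/200]
  30 → stock rod 4 (new)  [load 30/200]
  25 → stock rod 4  [load 55/200]
4 stock rods opened.

4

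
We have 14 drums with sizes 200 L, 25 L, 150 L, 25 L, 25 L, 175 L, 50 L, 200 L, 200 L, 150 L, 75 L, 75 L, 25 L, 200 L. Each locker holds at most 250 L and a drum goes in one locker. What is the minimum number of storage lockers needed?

7

Total = 200 + 200 + 200 + 200 + 175 + 150 + 150 + 75 + 75 + 50 + 25 + 25 + 25 + 25 = 1575 L.
Lower bound: ⌈1575/250⌉ = 7 storage lockers.
A packing using 7 storage lockers:
  locker 1: 200 + 50 = 250
  locker 2: 200 + 25 + 25 = 250
  locker 3: 200 + 25 + 25 = 250
  locker 4: 200 = 200
  locker 5: 175 + 75 = 250
  locker 6: 150 + 75 = 225
  locker 7: 150 = 150
This matches the lower bound, so 7 is optimal.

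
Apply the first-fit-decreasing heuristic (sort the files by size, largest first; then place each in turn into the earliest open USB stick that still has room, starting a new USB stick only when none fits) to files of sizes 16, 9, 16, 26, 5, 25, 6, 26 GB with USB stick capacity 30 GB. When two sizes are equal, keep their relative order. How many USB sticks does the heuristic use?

Sorted descending: 26, 26, 25, 16, 16, 9, 6, 5.
  26 → USB stick 1 (new)  [load 26/30]
  26 → USB stick 2 (new)  [load 26/30]
  25 → USB stick 3 (new)  [load 25/30]
  16 → USB stick 4 (new)  [load 16/30]
  16 → USB stick 5 (new)  [load 16/30]
  9 → USB stick 4  [load 25/30]
  6 → USB stick 5  [load 22/30]
  5 → USB stick 3  [load 30/30]
5 USB sticks opened.

5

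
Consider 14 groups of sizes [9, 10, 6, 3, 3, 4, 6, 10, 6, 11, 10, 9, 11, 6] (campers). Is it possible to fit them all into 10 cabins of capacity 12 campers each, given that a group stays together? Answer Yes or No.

A valid assignment using 10 cabins:
  cabin 1: 11 = 11
  cabin 2: 11 = 11
  cabin 3: 10 = 10
  cabin 4: 10 = 10
  cabin 5: 10 = 10
  cabin 6: 9 + 3 = 12
  cabin 7: 9 + 3 = 12
  cabin 8: 6 + 6 = 12
  cabin 9: 6 + 6 = 12
  cabin 10: 4 = 4
Every load is within 12 campers, so 10 cabins suffice.

Yes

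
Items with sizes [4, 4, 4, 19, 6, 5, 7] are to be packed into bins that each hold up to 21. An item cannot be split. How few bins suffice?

3

Total = 19 + 7 + 6 + 5 + 4 + 4 + 4 = 49.
Lower bound: ⌈49/21⌉ = 3 bins.
A packing using 3 bins:
  bin 1: 19 = 19
  bin 2: 7 + 6 + 5 = 18
  bin 3: 4 + 4 + 4 = 12
This matches the lower bound, so 3 is optimal.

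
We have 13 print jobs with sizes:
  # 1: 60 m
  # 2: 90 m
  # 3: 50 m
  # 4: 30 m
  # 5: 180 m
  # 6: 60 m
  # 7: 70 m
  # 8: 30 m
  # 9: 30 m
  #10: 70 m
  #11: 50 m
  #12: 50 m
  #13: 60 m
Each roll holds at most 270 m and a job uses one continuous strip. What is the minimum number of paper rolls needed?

Total = 180 + 90 + 70 + 70 + 60 + 60 + 60 + 50 + 50 + 50 + 30 + 30 + 30 = 830 m.
Lower bound: ⌈830/270⌉ = 4 paper rolls.
A packing using 4 paper rolls:
  roll 1: 180 + 90 = 270
  roll 2: 70 + 70 + 60 + 60 = 260
  roll 3: 60 + 50 + 50 + 50 + 30 + 30 = 270
  roll 4: 30 = 30
This matches the lower bound, so 4 is optimal.

4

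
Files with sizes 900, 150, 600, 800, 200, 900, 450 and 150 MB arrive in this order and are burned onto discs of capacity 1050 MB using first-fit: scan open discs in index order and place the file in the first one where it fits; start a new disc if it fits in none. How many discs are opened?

5

  900 → disc 1 (new)  [load 900/1050]
  150 → disc 1  [load 1050/1050]
  600 → disc 2 (new)  [load 600/1050]
  800 → disc 3 (new)  [load 800/1050]
  200 → disc 2  [load 800/1050]
  900 → disc 4 (new)  [load 900/1050]
  450 → disc 5 (new)  [load 450/1050]
  150 → disc 2  [load 950/1050]
5 discs opened.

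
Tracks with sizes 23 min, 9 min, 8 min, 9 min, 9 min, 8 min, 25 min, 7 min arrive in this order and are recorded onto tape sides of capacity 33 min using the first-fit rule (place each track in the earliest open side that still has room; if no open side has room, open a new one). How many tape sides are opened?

3

  23 → side 1 (new)  [load 23/33]
  9 → side 1  [load 32/33]
  8 → side 2 (new)  [load 8/33]
  9 → side 2  [load 17/33]
  9 → side 2  [load 26/33]
  8 → side 3 (new)  [load 8/33]
  25 → side 3  [load 33/33]
  7 → side 2  [load 33/33]
3 tape sides opened.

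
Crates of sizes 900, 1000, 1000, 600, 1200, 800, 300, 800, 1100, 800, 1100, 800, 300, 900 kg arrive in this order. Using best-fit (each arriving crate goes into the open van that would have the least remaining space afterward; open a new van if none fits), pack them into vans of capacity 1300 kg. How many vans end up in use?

  900 → van 1 (new)  [load 900/1300]
  1000 → van 2 (new)  [load 1000/1300]
  1000 → van 3 (new)  [load 1000/1300]
  600 → van 4 (new)  [load 600/1300]
  1200 → van 5 (new)  [load 1200/1300]
  800 → van 6 (new)  [load 800/1300]
  300 → van 2  [load 1300/1300]
  800 → van 7 (new)  [load 800/1300]
  1100 → van 8 (new)  [load 1100/1300]
  800 → van 9 (new)  [load 800/1300]
  1100 → van 10 (new)  [load 1100/1300]
  800 → van 11 (new)  [load 800/1300]
  300 → van 3  [load 1300/1300]
  900 → van 12 (new)  [load 900/1300]
12 vans opened.

12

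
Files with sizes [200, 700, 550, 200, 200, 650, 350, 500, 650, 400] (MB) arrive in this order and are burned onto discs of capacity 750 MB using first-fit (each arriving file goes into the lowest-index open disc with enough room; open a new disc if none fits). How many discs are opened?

  200 → disc 1 (new)  [load 200/750]
  700 → disc 2 (new)  [load 700/750]
  550 → disc 1  [load 750/750]
  200 → disc 3 (new)  [load 200/750]
  200 → disc 3  [load 400/750]
  650 → disc 4 (new)  [load 650/750]
  350 → disc 3  [load 750/750]
  500 → disc 5 (new)  [load 500/750]
  650 → disc 6 (new)  [load 650/750]
  400 → disc 7 (new)  [load 400/750]
7 discs opened.

7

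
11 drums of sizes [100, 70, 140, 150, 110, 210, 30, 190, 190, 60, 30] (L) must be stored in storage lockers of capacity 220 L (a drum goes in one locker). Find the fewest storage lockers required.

Total = 210 + 190 + 190 + 150 + 140 + 110 + 100 + 70 + 60 + 30 + 30 = 1280 L.
Lower bound: ⌈1280/220⌉ = 6 storage lockers.
A packing using 6 storage lockers:
  locker 1: 210 = 210
  locker 2: 190 + 30 = 220
  locker 3: 190 + 30 = 220
  locker 4: 150 + 70 = 220
  locker 5: 140 + 60 = 200
  locker 6: 110 + 100 = 210
This matches the lower bound, so 6 is optimal.

6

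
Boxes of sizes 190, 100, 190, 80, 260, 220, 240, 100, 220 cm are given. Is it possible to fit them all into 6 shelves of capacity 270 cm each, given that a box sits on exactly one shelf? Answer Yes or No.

Total = 1600 cm; ⌈1600/270⌉ = 6.
The bound of 6 does not rule out 6, but exhaustive search shows no assignment into 6 shelves of capacity 270 cm exists — the minimum is 7.

No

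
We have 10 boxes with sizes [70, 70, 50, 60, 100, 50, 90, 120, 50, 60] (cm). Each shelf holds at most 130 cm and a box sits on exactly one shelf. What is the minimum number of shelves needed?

7

Total = 120 + 100 + 90 + 70 + 70 + 60 + 60 + 50 + 50 + 50 = 720 cm.
Lower bound: ⌈720/130⌉ = 6 shelves.
A packing using 7 shelves:
  shelf 1: 120 = 120
  shelf 2: 100 = 100
  shelf 3: 90 = 90
  shelf 4: 70 + 60 = 130
  shelf 5: 70 + 60 = 130
  shelf 6: 50 + 50 = 100
  shelf 7: 50 = 50
No arrangement into 6 shelves stays within capacity, so 7 is optimal.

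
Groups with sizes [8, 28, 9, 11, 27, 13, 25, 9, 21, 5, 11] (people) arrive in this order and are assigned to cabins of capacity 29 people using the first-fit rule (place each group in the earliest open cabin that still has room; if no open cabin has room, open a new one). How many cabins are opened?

7

  8 → cabin 1 (new)  [load 8/29]
  28 → cabin 2 (new)  [load 28/29]
  9 → cabin 1  [load 17/29]
  11 → cabin 1  [load 28/29]
  27 → cabin 3 (new)  [load 27/29]
  13 → cabin 4 (new)  [load 13/29]
  25 → cabin 5 (new)  [load 25/29]
  9 → cabin 4  [load 22/29]
  21 → cabin 6 (new)  [load 21/29]
  5 → cabin 4  [load 27/29]
  11 → cabin 7 (new)  [load 11/29]
7 cabins opened.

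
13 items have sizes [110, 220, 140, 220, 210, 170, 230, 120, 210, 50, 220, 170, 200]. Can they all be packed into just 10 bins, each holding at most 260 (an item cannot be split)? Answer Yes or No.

No

Total = 2270; ⌈2270/260⌉ = 9.
10 items each exceed half the capacity and cannot share a bin, forcing at least 10 bins.
The bound of 10 does not rule out 10, but exhaustive search shows no assignment into 10 bins of capacity 260 exists — the minimum is 11.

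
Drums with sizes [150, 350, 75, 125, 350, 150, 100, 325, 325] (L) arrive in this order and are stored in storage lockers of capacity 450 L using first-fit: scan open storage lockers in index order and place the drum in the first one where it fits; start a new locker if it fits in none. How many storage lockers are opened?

6

  150 → locker 1 (new)  [load 150/450]
  350 → locker 2 (new)  [load 350/450]
  75 → locker 1  [load 225/450]
  125 → locker 1  [load 350/450]
  350 → locker 3 (new)  [load 350/450]
  150 → locker 4 (new)  [load 150/450]
  100 → locker 1  [load 450/450]
  325 → locker 5 (new)  [load 325/450]
  325 → locker 6 (new)  [load 325/450]
6 storage lockers opened.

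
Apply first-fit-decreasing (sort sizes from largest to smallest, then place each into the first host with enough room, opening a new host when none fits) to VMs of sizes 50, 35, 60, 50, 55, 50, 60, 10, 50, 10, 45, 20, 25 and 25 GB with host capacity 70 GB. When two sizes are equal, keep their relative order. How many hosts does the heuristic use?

9

Sorted descending: 60, 60, 55, 50, 50, 50, 50, 45, 35, 25, 25, 20, 10, 10.
  60 → host 1 (new)  [load 60/70]
  60 → host 2 (new)  [load 60/70]
  55 → host 3 (new)  [load 55/70]
  50 → host 4 (new)  [load 50/70]
  50 → host 5 (new)  [load 50/70]
  50 → host 6 (new)  [load 50/70]
  50 → host 7 (new)  [load 50/70]
  45 → host 8 (new)  [load 45/70]
  35 → host 9 (new)  [load 35/70]
  25 → host 8  [load 70/70]
  25 → host 9  [load 60/70]
  20 → host 4  [load 70/70]
  10 → host 1  [load 70/70]
  10 → host 2  [load 70/70]
9 hosts opened.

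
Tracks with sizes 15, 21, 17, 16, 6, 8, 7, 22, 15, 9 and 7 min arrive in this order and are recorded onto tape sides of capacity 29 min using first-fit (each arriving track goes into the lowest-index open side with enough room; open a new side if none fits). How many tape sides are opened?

  15 → side 1 (new)  [load 15/29]
  21 → side 2 (new)  [load 21/29]
  17 → side 3 (new)  [load 17/29]
  16 → side 4 (new)  [load 16/29]
  6 → side 1  [load 21/29]
  8 → side 1  [load 29/29]
  7 → side 2  [load 28/29]
  22 → side 5 (new)  [load 22/29]
  15 → side 6 (new)  [load 15/29]
  9 → side 3  [load 26/29]
  7 → side 4  [load 23/29]
6 tape sides opened.

6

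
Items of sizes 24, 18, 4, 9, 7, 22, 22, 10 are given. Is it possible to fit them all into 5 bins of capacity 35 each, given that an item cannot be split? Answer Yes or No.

A valid assignment using 4 bins:
  bin 1: 24 + 10 = 34
  bin 2: 22 + 9 + 4 = 35
  bin 3: 22 + 7 = 29
  bin 4: 18 = 18
That uses only 4 ≤ 5, so 5 bins are enough.

Yes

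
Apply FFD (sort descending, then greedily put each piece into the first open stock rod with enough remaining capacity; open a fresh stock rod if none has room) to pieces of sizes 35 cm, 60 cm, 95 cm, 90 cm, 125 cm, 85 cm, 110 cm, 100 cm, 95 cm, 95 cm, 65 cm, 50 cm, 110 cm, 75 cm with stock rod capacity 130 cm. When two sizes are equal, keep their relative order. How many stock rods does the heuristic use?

11

Sorted descending: 125, 110, 110, 100, 95, 95, 95, 90, 85, 75, 65, 60, 50, 35.
  125 → stock rod 1 (new)  [load 125/130]
  110 → stock rod 2 (new)  [load 110/130]
  110 → stock rod 3 (new)  [load 110/130]
  100 → stock rod 4 (new)  [load 100/130]
  95 → stock rod 5 (new)  [load 95/130]
  95 → stock rod 6 (new)  [load 95/130]
  95 → stock rod 7 (new)  [load 95/130]
  90 → stock rod 8 (new)  [load 90/130]
  85 → stock rod 9 (new)  [load 85/130]
  75 → stock rod 10 (new)  [load 75/130]
  65 → stock rod 11 (new)  [load 65/130]
  60 → stock rod 11  [load 125/130]
  50 → stock rod 10  [load 125/130]
  35 → stock rod 5  [load 130/130]
11 stock rods opened.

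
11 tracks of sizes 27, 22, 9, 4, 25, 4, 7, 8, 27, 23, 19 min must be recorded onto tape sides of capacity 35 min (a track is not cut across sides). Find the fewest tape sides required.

6

Total = 27 + 27 + 25 + 23 + 22 + 19 + 9 + 8 + 7 + 4 + 4 = 175 min.
Lower bound: ⌈175/35⌉ = 5 tape sides.
Also, 6 tracks each exceed 35/2 min, and no two of those can share a side, so at least 6 tape sides are needed.
A packing using 6 tape sides:
  side 1: 27 + 8 = 35
  side 2: 27 + 7 = 34
  side 3: 25 + 9 = 34
  side 4: 23 + 4 + 4 = 31
  side 5: 22 = 22
  side 6: 19 = 19
This matches the lower bound, so 6 is optimal.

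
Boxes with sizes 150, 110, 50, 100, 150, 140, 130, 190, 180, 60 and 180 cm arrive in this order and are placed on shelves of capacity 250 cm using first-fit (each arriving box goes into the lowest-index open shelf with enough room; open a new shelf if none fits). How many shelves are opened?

  150 → shelf 1 (new)  [load 150/250]
  110 → shelf 2 (new)  [load 110/250]
  50 → shelf 1  [load 200/250]
  100 → shelf 2  [load 210/250]
  150 → shelf 3 (new)  [load 150/250]
  140 → shelf 4 (new)  [load 140/250]
  130 → shelf 5 (new)  [load 130/250]
  190 → shelf 6 (new)  [load 190/250]
  180 → shelf 7 (new)  [load 180/250]
  60 → shelf 3  [load 210/250]
  180 → shelf 8 (new)  [load 180/250]
8 shelves opened.

8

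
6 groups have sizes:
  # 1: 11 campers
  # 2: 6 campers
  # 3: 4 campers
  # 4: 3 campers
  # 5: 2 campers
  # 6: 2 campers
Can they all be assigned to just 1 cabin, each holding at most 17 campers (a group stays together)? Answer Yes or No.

Total = 28 campers; ⌈28/17⌉ = 2.
At least 2 cabins are required, but only 1 is allowed.

No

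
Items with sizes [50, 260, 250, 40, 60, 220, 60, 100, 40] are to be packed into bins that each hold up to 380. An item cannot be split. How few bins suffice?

3

Total = 260 + 250 + 220 + 100 + 60 + 60 + 50 + 40 + 40 = 1080.
Lower bound: ⌈1080/380⌉ = 3 bins.
A packing using 3 bins:
  bin 1: 260 + 100 = 360
  bin 2: 250 + 60 + 60 = 370
  bin 3: 220 + 50 + 40 + 40 = 350
This matches the lower bound, so 3 is optimal.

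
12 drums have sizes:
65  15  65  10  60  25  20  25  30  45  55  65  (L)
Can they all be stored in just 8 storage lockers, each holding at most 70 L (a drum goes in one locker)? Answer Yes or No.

A valid assignment using 8 storage lockers:
  locker 1: 65 = 65
  locker 2: 65 = 65
  locker 3: 65 = 65
  locker 4: 60 + 10 = 70
  locker 5: 55 + 15 = 70
  locker 6: 45 + 25 = 70
  locker 7: 30 + 25 = 55
  locker 8: 20 = 20
Every load is within 70 L, so 8 storage lockers suffice.

Yes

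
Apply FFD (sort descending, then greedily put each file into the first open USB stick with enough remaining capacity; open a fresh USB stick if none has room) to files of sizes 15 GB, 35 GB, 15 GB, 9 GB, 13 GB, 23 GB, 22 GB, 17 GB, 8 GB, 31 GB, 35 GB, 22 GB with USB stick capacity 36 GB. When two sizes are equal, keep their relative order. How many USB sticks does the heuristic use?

Sorted descending: 35, 35, 31, 23, 22, 22, 17, 15, 15, 13, 9, 8.
  35 → USB stick 1 (new)  [load 35/36]
  35 → USB stick 2 (new)  [load 35/36]
  31 → USB stick 3 (new)  [load 31/36]
  23 → USB stick 4 (new)  [load 23/36]
  22 → USB stick 5 (new)  [load 22/36]
  22 → USB stick 6 (new)  [load 22/36]
  17 → USB stick 7 (new)  [load 17/36]
  15 → USB stick 7  [load 32/36]
  15 → USB stick 8 (new)  [load 15/36]
  13 → USB stick 4  [load 36/36]
  9 → USB stick 5  [load 31/36]
  8 → USB stick 6  [load 30/36]
8 USB sticks opened.

8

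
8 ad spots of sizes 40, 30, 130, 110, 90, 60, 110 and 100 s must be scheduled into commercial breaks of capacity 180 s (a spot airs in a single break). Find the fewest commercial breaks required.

Total = 130 + 110 + 110 + 100 + 90 + 60 + 40 + 30 = 670 s.
Lower bound: ⌈670/180⌉ = 4 commercial breaks.
A packing using 5 commercial breaks:
  break 1: 130 + 40 = 170
  break 2: 110 + 60 = 170
  break 3: 110 + 30 = 140
  break 4: 100 = 100
  break 5: 90 = 90
No arrangement into 4 commercial breaks stays within capacity, so 5 is optimal.

5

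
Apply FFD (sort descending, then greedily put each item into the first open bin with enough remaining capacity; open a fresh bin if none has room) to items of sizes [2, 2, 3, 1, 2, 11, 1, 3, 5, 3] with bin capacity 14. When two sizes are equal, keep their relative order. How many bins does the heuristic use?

3

Sorted descending: 11, 5, 3, 3, 3, 2, 2, 2, 1, 1.
  11 → bin 1 (new)  [load 11/14]
  5 → bin 2 (new)  [load 5/14]
  3 → bin 1  [load 14/14]
  3 → bin 2  [load 8/14]
  3 → bin 2  [load 11/14]
  2 → bin 2  [load 13/14]
  2 → bin 3 (new)  [load 2/14]
  2 → bin 3  [load 4/14]
  1 → bin 2  [load 14/14]
  1 → bin 3  [load 5/14]
3 bins opened.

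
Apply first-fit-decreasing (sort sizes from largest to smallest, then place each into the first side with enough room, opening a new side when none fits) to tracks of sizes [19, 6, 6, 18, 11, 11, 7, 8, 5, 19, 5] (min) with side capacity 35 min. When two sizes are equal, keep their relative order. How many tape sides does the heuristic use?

4

Sorted descending: 19, 19, 18, 11, 11, 8, 7, 6, 6, 5, 5.
  19 → side 1 (new)  [load 19/35]
  19 → side 2 (new)  [load 19/35]
  18 → side 3 (new)  [load 18/35]
  11 → side 1  [load 30/35]
  11 → side 2  [load 30/35]
  8 → side 3  [load 26/35]
  7 → side 3  [load 33/35]
  6 → side 4 (new)  [load 6/35]
  6 → side 4  [load 12/35]
  5 → side 1  [load 35/35]
  5 → side 2  [load 35/35]
4 tape sides opened.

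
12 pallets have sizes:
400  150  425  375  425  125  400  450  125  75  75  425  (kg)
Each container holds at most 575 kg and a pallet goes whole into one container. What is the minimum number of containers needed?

7

Total = 450 + 425 + 425 + 425 + 400 + 400 + 375 + 150 + 125 + 125 + 75 + 75 = 3450 kg.
Lower bound: ⌈3450/575⌉ = 6 containers.
Also, 7 pallets each exceed 575/2 kg, and no two of those can share a container, so at least 7 containers are needed.
A packing using 7 containers:
  container 1: 450 + 125 = 575
  container 2: 425 + 150 = 575
  container 3: 425 + 125 = 550
  container 4: 425 + 75 + 75 = 575
  container 5: 400 = 400
  container 6: 400 = 400
  container 7: 375 = 375
This matches the lower bound, so 7 is optimal.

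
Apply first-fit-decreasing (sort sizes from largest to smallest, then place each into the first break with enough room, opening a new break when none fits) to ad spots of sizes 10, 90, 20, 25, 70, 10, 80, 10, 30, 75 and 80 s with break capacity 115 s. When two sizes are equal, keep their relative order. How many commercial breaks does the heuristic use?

5

Sorted descending: 90, 80, 80, 75, 70, 30, 25, 20, 10, 10, 10.
  90 → break 1 (new)  [load 90/115]
  80 → break 2 (new)  [load 80/115]
  80 → break 3 (new)  [load 80/115]
  75 → break 4 (new)  [load 75/115]
  70 → break 5 (new)  [load 70/115]
  30 → break 2  [load 110/115]
  25 → break 1  [load 115/115]
  20 → break 3  [load 100/115]
  10 → break 3  [load 110/115]
  10 → break 4  [load 85/115]
  10 → break 4  [load 95/115]
5 commercial breaks opened.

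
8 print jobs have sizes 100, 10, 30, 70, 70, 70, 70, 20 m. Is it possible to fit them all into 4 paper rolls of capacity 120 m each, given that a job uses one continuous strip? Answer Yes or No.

No

Total = 440 m; ⌈440/120⌉ = 4.
5 print jobs each exceed half the capacity and cannot share a roll, forcing at least 5 paper rolls.
At least 5 paper rolls are required, but only 4 are allowed.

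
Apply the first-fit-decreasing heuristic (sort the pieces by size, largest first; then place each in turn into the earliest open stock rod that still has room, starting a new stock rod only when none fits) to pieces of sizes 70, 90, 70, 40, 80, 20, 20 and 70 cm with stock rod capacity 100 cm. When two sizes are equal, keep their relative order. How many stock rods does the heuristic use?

6

Sorted descending: 90, 80, 70, 70, 70, 40, 20, 20.
  90 → stock rod 1 (new)  [load 90/100]
  80 → stock rod 2 (new)  [load 80/100]
  70 → stock rod 3 (new)  [load 70/100]
  70 → stock rod 4 (new)  [load 70/100]
  70 → stock rod 5 (new)  [load 70/100]
  40 → stock rod 6 (new)  [load 40/100]
  20 → stock rod 2  [load 100/100]
  20 → stock rod 3  [load 90/100]
6 stock rods opened.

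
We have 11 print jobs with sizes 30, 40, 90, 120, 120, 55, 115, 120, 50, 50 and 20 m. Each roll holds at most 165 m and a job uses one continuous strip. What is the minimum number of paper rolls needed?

Total = 120 + 120 + 120 + 115 + 90 + 55 + 50 + 50 + 40 + 30 + 20 = 810 m.
Lower bound: ⌈810/165⌉ = 5 paper rolls.
A packing using 6 paper rolls:
  roll 1: 120 + 40 = 160
  roll 2: 120 + 30 = 150
  roll 3: 120 + 20 = 140
  roll 4: 115 + 50 = 165
  roll 5: 90 + 55 = 145
  roll 6: 50 = 50
No arrangement into 5 paper rolls stays within capacity, so 6 is optimal.

6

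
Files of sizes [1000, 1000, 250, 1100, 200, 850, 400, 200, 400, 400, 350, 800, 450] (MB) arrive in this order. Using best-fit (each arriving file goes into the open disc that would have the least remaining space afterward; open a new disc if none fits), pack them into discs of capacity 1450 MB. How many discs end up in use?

  1000 → disc 1 (new)  [load 1000/1450]
  1000 → disc 2 (new)  [load 1000/1450]
  250 → disc 1  [load 1250/1450]
  1100 → disc 3 (new)  [load 1100/1450]
  200 → disc 1  [load 1450/1450]
  850 → disc 4 (new)  [load 850/1450]
  400 → disc 2  [load 1400/1450]
  200 → disc 3  [load 1300/1450]
  400 → disc 4  [load 1250/1450]
  400 → disc 5 (new)  [load 400/1450]
  350 → disc 5  [load 750/1450]
  800 → disc 6 (new)  [load 800/1450]
  450 → disc 6  [load 1250/1450]
6 discs opened.

6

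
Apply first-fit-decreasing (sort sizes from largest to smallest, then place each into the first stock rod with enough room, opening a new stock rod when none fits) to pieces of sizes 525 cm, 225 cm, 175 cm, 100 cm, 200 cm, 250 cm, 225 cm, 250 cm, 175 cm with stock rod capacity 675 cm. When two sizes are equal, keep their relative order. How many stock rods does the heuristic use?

4

Sorted descending: 525, 250, 250, 225, 225, 200, 175, 175, 100.
  525 → stock rod 1 (new)  [load 525/675]
  250 → stock rod 2 (new)  [load 250/675]
  250 → stock rod 2  [load 500/675]
  225 → stock rod 3 (new)  [load 225/675]
  225 → stock rod 3  [load 450/675]
  200 → stock rod 3  [load 650/675]
  175 → stock rod 2  [load 675/675]
  175 → stock rod 4 (new)  [load 175/675]
  100 → stock rod 1  [load 625/675]
4 stock rods opened.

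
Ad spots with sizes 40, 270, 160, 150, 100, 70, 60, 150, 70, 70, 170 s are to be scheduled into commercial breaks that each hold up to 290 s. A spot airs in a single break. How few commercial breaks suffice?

5

Total = 270 + 170 + 160 + 150 + 150 + 100 + 70 + 70 + 70 + 60 + 40 = 1310 s.
Lower bound: ⌈1310/290⌉ = 5 commercial breaks.
A packing using 5 commercial breaks:
  break 1: 270 = 270
  break 2: 170 + 100 = 270
  break 3: 160 + 70 + 60 = 290
  break 4: 150 + 70 + 70 = 290
  break 5: 150 + 40 = 190
This matches the lower bound, so 5 is optimal.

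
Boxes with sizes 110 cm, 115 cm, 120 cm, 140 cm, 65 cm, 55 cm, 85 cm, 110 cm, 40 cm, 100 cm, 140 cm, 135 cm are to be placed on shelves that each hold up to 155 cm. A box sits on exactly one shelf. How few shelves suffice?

9

Total = 140 + 140 + 135 + 120 + 115 + 110 + 110 + 100 + 85 + 65 + 55 + 40 = 1215 cm.
Lower bound: ⌈1215/155⌉ = 8 shelves.
Also, 9 boxes each exceed 155/2 cm, and no two of those can share a shelf, so at least 9 shelves are needed.
A packing using 9 shelves:
  shelf 1: 140 = 140
  shelf 2: 140 = 140
  shelf 3: 135 = 135
  shelf 4: 120 = 120
  shelf 5: 115 + 40 = 155
  shelf 6: 110 = 110
  shelf 7: 110 = 110
  shelf 8: 100 + 55 = 155
  shelf 9: 85 + 65 = 150
This matches the lower bound, so 9 is optimal.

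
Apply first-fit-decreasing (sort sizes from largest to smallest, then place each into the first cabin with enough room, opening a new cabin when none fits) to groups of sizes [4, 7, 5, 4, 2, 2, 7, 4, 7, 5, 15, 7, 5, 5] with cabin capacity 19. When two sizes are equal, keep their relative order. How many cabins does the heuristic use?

5

Sorted descending: 15, 7, 7, 7, 7, 5, 5, 5, 5, 4, 4, 4, 2, 2.
  15 → cabin 1 (new)  [load 15/19]
  7 → cabin 2 (new)  [load 7/19]
  7 → cabin 2  [load 14/19]
  7 → cabin 3 (new)  [load 7/19]
  7 → cabin 3  [load 14/19]
  5 → cabin 2  [load 19/19]
  5 → cabin 3  [load 19/19]
  5 → cabin 4 (new)  [load 5/19]
  5 → cabin 4  [load 10/19]
  4 → cabin 1  [load 19/19]
  4 → cabin 4  [load 14/19]
  4 → cabin 4  [load 18/19]
  2 → cabin 5 (new)  [load 2/19]
  2 → cabin 5  [load 4/19]
5 cabins opened.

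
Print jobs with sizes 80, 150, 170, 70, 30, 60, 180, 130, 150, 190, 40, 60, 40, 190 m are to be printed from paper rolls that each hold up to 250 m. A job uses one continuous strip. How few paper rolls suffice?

Total = 190 + 190 + 180 + 170 + 150 + 150 + 130 + 80 + 70 + 60 + 60 + 40 + 40 + 30 = 1540 m.
Lower bound: ⌈1540/250⌉ = 7 paper rolls.
A packing using 7 paper rolls:
  roll 1: 190 + 60 = 250
  roll 2: 190 + 60 = 250
  roll 3: 180 + 70 = 250
  roll 4: 170 + 80 = 250
  roll 5: 150 + 40 + 40 = 230
  roll 6: 150 + 30 = 180
  roll 7: 130 = 130
This matches the lower bound, so 7 is optimal.

7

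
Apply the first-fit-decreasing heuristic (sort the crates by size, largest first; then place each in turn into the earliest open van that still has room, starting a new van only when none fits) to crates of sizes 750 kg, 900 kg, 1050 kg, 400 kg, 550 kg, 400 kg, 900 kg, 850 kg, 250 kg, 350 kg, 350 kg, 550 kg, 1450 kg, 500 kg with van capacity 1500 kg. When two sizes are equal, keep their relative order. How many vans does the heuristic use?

7

Sorted descending: 1450, 1050, 900, 900, 850, 750, 550, 550, 500, 400, 400, 350, 350, 250.
  1450 → van 1 (new)  [load 1450/1500]
  1050 → van 2 (new)  [load 1050/1500]
  900 → van 3 (new)  [load 900/1500]
  900 → van 4 (new)  [load 900/1500]
  850 → van 5 (new)  [load 850/1500]
  750 → van 6 (new)  [load 750/1500]
  550 → van 3  [load 1450/1500]
  550 → van 4  [load 1450/1500]
  500 → van 5  [load 1350/1500]
  400 → van 2  [load 1450/1500]
  400 → van 6  [load 1150/1500]
  350 → van 6  [load 1500/1500]
  350 → van 7 (new)  [load 350/1500]
  250 → van 7  [load 600/1500]
7 vans opened.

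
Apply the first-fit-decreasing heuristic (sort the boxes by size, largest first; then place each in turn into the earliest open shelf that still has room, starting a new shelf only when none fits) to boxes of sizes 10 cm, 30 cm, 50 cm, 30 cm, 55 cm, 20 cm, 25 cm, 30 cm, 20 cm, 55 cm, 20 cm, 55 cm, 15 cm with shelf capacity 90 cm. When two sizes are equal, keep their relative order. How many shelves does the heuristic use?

Sorted descending: 55, 55, 55, 50, 30, 30, 30, 25, 20, 20, 20, 15, 10.
  55 → shelf 1 (new)  [load 55/90]
  55 → shelf 2 (new)  [load 55/90]
  55 → shelf 3 (new)  [load 55/90]
  50 → shelf 4 (new)  [load 50/90]
  30 → shelf 1  [load 85/90]
  30 → shelf 2  [load 85/90]
  30 → shelf 3  [load 85/90]
  25 → shelf 4  [load 75/90]
  20 → shelf 5 (new)  [load 20/90]
  20 → shelf 5  [load 40/90]
  20 → shelf 5  [load 60/90]
  15 → shelf 4  [load 90/90]
  10 → shelf 5  [load 70/90]
5 shelves opened.

5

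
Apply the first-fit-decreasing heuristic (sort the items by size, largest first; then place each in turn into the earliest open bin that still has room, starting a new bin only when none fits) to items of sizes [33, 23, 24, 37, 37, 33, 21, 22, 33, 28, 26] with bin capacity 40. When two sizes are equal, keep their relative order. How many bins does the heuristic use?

11

Sorted descending: 37, 37, 33, 33, 33, 28, 26, 24, 23, 22, 21.
  37 → bin 1 (new)  [load 37/40]
  37 → bin 2 (new)  [load 37/40]
  33 → bin 3 (new)  [load 33/40]
  33 → bin 4 (new)  [load 33/40]
  33 → bin 5 (new)  [load 33/40]
  28 → bin 6 (new)  [load 28/40]
  26 → bin 7 (new)  [load 26/40]
  24 → bin 8 (new)  [load 24/40]
  23 → bin 9 (new)  [load 23/40]
  22 → bin 10 (new)  [load 22/40]
  21 → bin 11 (new)  [load 21/40]
11 bins opened.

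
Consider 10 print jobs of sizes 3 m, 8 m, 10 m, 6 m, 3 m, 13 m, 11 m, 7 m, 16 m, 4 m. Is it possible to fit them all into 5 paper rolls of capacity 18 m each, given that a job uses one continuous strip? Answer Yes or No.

Yes

A valid assignment using 5 paper rolls:
  roll 1: 16 = 16
  roll 2: 13 + 4 = 17
  roll 3: 11 + 7 = 18
  roll 4: 10 + 8 = 18
  roll 5: 6 + 3 + 3 = 12
Every load is within 18 m, so 5 paper rolls suffice.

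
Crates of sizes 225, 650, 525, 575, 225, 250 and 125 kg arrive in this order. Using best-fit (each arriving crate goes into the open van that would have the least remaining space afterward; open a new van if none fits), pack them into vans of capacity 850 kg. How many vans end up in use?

4

  225 → van 1 (new)  [load 225/850]
  650 → van 2 (new)  [load 650/850]
  525 → van 1  [load 750/850]
  575 → van 3 (new)  [load 575/850]
  225 → van 3  [load 800/850]
  250 → van 4 (new)  [load 250/850]
  125 → van 2  [load 775/850]
4 vans opened.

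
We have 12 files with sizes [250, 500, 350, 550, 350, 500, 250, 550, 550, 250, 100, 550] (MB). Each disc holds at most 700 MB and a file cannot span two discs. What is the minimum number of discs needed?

9

Total = 550 + 550 + 550 + 550 + 500 + 500 + 350 + 350 + 250 + 250 + 250 + 100 = 4750 MB.
Lower bound: ⌈4750/700⌉ = 7 discs.
A packing using 9 discs:
  disc 1: 550 + 100 = 650
  disc 2: 550 = 550
  disc 3: 550 = 550
  disc 4: 550 = 550
  disc 5: 500 = 500
  disc 6: 500 = 500
  disc 7: 350 + 350 = 700
  disc 8: 250 + 250 = 500
  disc 9: 250 = 250
No arrangement into 8 discs stays within capacity, so 9 is optimal.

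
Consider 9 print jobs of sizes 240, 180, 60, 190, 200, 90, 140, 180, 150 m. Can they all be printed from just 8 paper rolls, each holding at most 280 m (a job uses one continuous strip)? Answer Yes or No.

A valid assignment using 7 paper rolls:
  roll 1: 240 = 240
  roll 2: 200 + 60 = 260
  roll 3: 190 + 90 = 280
  roll 4: 180 = 180
  roll 5: 180 = 180
  roll 6: 150 = 150
  roll 7: 140 = 140
That uses only 7 ≤ 8, so 8 paper rolls are enough.

Yes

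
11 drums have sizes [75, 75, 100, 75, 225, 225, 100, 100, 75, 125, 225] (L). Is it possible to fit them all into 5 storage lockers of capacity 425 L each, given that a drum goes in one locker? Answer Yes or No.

Yes

A valid assignment using 4 storage lockers:
  locker 1: 225 + 125 + 75 = 425
  locker 2: 225 + 100 + 100 = 425
  locker 3: 225 + 100 + 75 = 400
  locker 4: 75 + 75 = 150
That uses only 4 ≤ 5, so 5 storage lockers are enough.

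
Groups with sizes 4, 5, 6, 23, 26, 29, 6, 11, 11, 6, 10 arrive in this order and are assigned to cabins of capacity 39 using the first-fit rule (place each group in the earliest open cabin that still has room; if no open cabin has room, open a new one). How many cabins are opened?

4

  4 → cabin 1 (new)  [load 4/39]
  5 → cabin 1  [load 9/39]
  6 → cabin 1  [load 15/39]
  23 → cabin 1  [load 38/39]
  26 → cabin 2 (new)  [load 26/39]
  29 → cabin 3 (new)  [load 29/39]
  6 → cabin 2  [load 32/39]
  11 → cabin 4 (new)  [load 11/39]
  11 → cabin 4  [load 22/39]
  6 → cabin 2  [load 38/39]
  10 → cabin 3  [load 39/39]
4 cabins opened.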